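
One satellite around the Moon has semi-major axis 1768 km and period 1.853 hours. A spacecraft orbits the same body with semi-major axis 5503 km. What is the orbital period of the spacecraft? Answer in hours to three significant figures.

Kepler's third law: T² ∝ a³, so T₂ = T₁ (a₂/a₁)^(3/2).
a₂/a₁ = 3.113, (a₂/a₁)^(3/2) = 5.491.
T₂ = 1.853 × 5.491 = 10.18 hours.

T₂ ≈ 10.2 hours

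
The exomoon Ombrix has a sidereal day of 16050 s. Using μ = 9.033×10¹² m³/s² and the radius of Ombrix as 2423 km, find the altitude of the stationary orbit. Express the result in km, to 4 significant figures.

h_sync ≈ 1469 km

A synchronous orbit has period T, so by Kepler's third law a = (μT²/4π²)^(1/3).
μT²/4π² = 9.033×10¹² × (1.605×10⁴)² / 39.48 = 5.894×10¹⁹ m³.
a = 3.892×10⁶ m = 3891.7 km.
Altitude h = a − R = 3891.7 − 2423 = 1468.7 km.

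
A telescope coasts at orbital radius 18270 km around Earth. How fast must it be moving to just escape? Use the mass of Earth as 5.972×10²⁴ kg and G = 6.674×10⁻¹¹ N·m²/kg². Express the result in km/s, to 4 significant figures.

μ = GM = 6.674×10⁻¹¹ × 5.972×10²⁴ = 3.986×10¹⁴ m³/s².
r = 18270 km = 1.827×10⁷ m.
Escape speed v_esc = √(2μ/r) = √(2 × 3.986×10¹⁴ / 1.827×10⁷) = √(4.363×10⁷) = 6605 m/s.
= 6.605 km/s.

v_esc ≈ 6.605 km/s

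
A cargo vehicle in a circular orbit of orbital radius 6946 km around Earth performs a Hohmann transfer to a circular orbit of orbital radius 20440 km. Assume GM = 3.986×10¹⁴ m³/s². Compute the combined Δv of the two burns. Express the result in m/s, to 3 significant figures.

Δv_total ≈ 2950 m/s

r₁ = 6946 km = 6.946×10⁶ m.
r₂ = 20440 km = 2.044×10⁷ m.
Transfer ellipse a_t = (r₁ + r₂)/2 = 1.369×10⁷ m.
At r₁: circular v_c1 = √(μ/r₁) = 7575 m/s; transfer-perigee v_p = √[μ(2/r₁ − 1/a_t)] = 9255 m/s.
Δv₁ = v_p − v_c1 = 1680 m/s.
At r₂: circular v_c2 = √(μ/r₂) = 4416 m/s; transfer-apogee v_a = √[μ(2/r₂ − 1/a_t)] = 3145 m/s.
Δv₂ = v_c2 − v_a = 1271 m/s.
Total Δv = Δv₁ + Δv₂ = 2951 m/s.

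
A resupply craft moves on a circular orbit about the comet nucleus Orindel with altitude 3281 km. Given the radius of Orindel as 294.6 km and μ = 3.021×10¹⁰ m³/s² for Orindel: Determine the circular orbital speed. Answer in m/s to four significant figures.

v ≈ 91.92 m/s

r = 294.6 + 3281 = 3575.6 km = 3.5756×10⁶ m.
For a circular orbit v = √(μ/r) = √(3.021×10¹⁰ / 3.576×10⁶) = √(8.449×10³) = 91.92 m/s.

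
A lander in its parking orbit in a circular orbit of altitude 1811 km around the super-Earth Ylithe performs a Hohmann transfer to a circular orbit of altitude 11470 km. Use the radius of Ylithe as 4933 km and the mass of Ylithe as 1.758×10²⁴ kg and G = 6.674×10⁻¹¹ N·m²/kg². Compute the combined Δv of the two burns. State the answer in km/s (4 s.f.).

Δv_total ≈ 1.427 km/s

μ = GM = 6.674×10⁻¹¹ × 1.758×10²⁴ = 1.173×10¹⁴ m³/s².
r₁ = 4933 + 1811 = 6744.0 km = 6.7440×10⁶ m.
r₂ = 4933 + 11470 = 16403 km = 1.6403×10⁷ m.
Transfer ellipse a_t = (r₁ + r₂)/2 = 1.157×10⁷ m.
At r₁: circular v_c1 = √(μ/r₁) = 4171 m/s; transfer-periapsis v_p = √[μ(2/r₁ − 1/a_t)] = 4966 m/s.
Δv₁ = v_p − v_c1 = 794.6 m/s.
At r₂: circular v_c2 = √(μ/r₂) = 2674 m/s; transfer-apoapsis v_a = √[μ(2/r₂ − 1/a_t)] = 2042 m/s.
Δv₂ = v_c2 − v_a = 632.9 m/s.
Total Δv = Δv₁ + Δv₂ = 1427 m/s = 1.427 km/s.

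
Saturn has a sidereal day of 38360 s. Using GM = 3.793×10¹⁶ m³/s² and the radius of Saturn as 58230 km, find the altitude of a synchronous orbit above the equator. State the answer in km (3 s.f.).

h_sync ≈ 54000 km

A synchronous orbit has period T, so by Kepler's third law a = (μT²/4π²)^(1/3).
μT²/4π² = 3.793×10¹⁶ × (3.836×10⁴)² / 39.48 = 1.414×10²⁴ m³.
a = 1.122×10⁸ m = 1.1223×10⁵ km.
Altitude h = a − R = 1.1223×10⁵ − 58230 = 54005 km.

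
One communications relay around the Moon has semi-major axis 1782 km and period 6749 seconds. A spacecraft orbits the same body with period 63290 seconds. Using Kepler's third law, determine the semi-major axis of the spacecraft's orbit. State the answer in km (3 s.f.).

Kepler's third law: a³ ∝ T², so a₂ = a₁ (T₂/T₁)^(2/3).
T₂/T₁ = 9.378, (T₂/T₁)^(2/3) = 4.447.
a₂ = 1782 × 4.447 = 7924 km.

a₂ ≈ 7920 km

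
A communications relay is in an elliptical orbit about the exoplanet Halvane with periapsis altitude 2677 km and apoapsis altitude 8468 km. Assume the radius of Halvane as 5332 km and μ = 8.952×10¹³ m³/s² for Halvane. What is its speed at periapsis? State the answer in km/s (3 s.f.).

v ≈ 3.76 km/s

r_p = 5332 + 2677 = 8009.0 km = 8.0090×10⁶ m.
r_a = 5332 + 8468 = 13800 km = 1.3800×10⁷ m.
Semi-major axis a = (r_p + r_a)/2 = 10904 km = 1.090×10⁷ m.
Vis-viva: v² = μ(2/r − 1/a) = 8.952×10¹³ × (2.497×10⁻⁷ − 9.171×10⁻⁸) = 1.415×10⁷ m²/s².
v = 3761 m/s = 3.761 km/s.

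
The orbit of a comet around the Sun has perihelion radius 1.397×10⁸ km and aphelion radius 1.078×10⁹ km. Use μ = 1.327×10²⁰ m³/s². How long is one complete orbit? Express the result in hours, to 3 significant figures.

Semi-major axis a = (r_p + r_a)/2 = (1.3970×10⁸ + 1.0780×10⁹)/2 = 6.0885×10⁸ km = 6.088×10¹¹ m.
By Kepler's third law T = 2π√(a³/μ) = 2π × 4.124×10⁷ = 2.591×10⁸ s.
= 71980 hours.

T ≈ 72000 hours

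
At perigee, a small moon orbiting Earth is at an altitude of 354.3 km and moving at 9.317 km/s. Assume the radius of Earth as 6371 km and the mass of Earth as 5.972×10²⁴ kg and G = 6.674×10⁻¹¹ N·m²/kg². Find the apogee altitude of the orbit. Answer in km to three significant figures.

μ = GM = 6.674×10⁻¹¹ × 5.972×10²⁴ = 3.986×10¹⁴ m³/s².
r_p = 6371 + 354.3 = 6725.3 km = 6.725×10⁶ m.
Specific energy ε = v²/2 − μ/r = -1.586×10⁷ J/kg, so a = −μ/(2ε) = 1.256×10⁷ m.
The apsides satisfy r_p + r_a = 2a, so the apogee radius is 2a − r_p = 1.840×10⁷ m = 18403 km.
Apogee altitude = 18403 − 6371 = 12032 km.

apogee altitude ≈ 12000 km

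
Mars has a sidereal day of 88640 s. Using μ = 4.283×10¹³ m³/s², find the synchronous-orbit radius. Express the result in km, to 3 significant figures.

r_sync ≈ 20400 km

A synchronous orbit has period T, so by Kepler's third law a = (μT²/4π²)^(1/3).
μT²/4π² = 4.283×10¹³ × (8.864×10⁴)² / 39.48 = 8.524×10²¹ m³.
a = 2.043×10⁷ m = 20428 km.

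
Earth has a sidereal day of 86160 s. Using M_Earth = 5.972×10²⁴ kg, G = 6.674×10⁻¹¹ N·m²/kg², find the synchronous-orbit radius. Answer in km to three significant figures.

μ = GM = 6.674×10⁻¹¹ × 5.972×10²⁴ = 3.986×10¹⁴ m³/s².
A synchronous orbit has period T, so by Kepler's third law a = (μT²/4π²)^(1/3).
μT²/4π² = 3.986×10¹⁴ × (8.616×10⁴)² / 39.48 = 7.495×10²² m³.
a = 4.216×10⁷ m = 42162 km.

r_sync ≈ 42200 km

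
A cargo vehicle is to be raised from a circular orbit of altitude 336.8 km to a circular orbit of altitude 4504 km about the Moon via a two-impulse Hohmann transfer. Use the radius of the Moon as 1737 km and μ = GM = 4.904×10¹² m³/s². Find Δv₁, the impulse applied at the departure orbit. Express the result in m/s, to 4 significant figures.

r₁ = 1737 + 336.8 = 2073.8 km = 2.0738×10⁶ m.
r₂ = 1737 + 4504 = 6241.0 km = 6.2410×10⁶ m.
Transfer ellipse a_t = (r₁ + r₂)/2 = 4.157×10⁶ m.
At r₁: circular v_c1 = √(μ/r₁) = 1538 m/s; transfer-perilune v_p = √[μ(2/r₁ − 1/a_t)] = 1884 m/s.
Δv₁ = v_p − v_c1 = 346.3 m/s.

Δv ≈ 346.3 m/s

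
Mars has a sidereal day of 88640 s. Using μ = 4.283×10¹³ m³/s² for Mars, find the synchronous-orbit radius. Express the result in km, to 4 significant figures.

A synchronous orbit has period T, so by Kepler's third law a = (μT²/4π²)^(1/3).
μT²/4π² = 4.283×10¹³ × (8.864×10⁴)² / 39.48 = 8.524×10²¹ m³.
a = 2.043×10⁷ m = 20428 km.

r_sync ≈ 20430 km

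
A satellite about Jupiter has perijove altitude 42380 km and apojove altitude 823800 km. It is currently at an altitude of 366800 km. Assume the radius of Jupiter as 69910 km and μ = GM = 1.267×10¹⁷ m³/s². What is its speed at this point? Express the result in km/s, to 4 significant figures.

r_p = 69910 + 42380 = 112290 km = 1.1229×10⁸ m.
r_a = 69910 + 823800 = 893710 km = 8.9371×10⁸ m.
r = 69910 + 366800 = 4.3671×10⁵ km = 4.367×10⁸ m.
Semi-major axis a = (r_p + r_a)/2 = 5.0300×10⁵ km = 5.030×10⁸ m.
Vis-viva: v² = μ(2/r − 1/a) = 1.267×10¹⁷ × (4.580×10⁻⁹ − 1.988×10⁻⁹) = 3.284×10⁸ m²/s².
v = 18120 m/s = 18.12 km/s.

v ≈ 18.12 km/s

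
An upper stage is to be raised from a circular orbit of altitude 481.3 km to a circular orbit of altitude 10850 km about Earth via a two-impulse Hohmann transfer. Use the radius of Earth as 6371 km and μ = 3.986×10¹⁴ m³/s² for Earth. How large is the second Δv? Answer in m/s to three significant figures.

Δv ≈ 1180 m/s

r₁ = 6371 + 481.3 = 6852.3 km = 6.8523×10⁶ m.
r₂ = 6371 + 10850 = 17221 km = 1.7221×10⁷ m.
Transfer ellipse a_t = (r₁ + r₂)/2 = 1.204×10⁷ m.
At r₁: circular v_c1 = √(μ/r₁) = 7627 m/s; transfer-perigee v_p = √[μ(2/r₁ − 1/a_t)] = 9123 m/s.
At r₂: circular v_c2 = √(μ/r₂) = 4811 m/s; transfer-apogee v_a = √[μ(2/r₂ − 1/a_t)] = 3630 m/s.
Δv₂ = v_c2 − v_a = 1181 m/s.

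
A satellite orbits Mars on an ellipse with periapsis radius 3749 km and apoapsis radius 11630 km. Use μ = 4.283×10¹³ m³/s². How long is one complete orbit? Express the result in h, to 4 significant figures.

T ≈ 5.687 h

Semi-major axis a = (r_p + r_a)/2 = (3749.0 + 11630)/2 = 7689.5 km = 7.690×10⁶ m.
By Kepler's third law T = 2π√(a³/μ) = 2π × 3.258×10³ = 2.047×10⁴ s.
= 5.687 h.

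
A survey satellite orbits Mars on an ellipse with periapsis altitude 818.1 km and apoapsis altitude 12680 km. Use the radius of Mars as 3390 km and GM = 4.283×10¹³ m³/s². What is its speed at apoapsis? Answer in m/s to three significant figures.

v ≈ 1050 m/s

r_p = 3390 + 818.1 = 4208.1 km = 4.2081×10⁶ m.
r_a = 3390 + 12680 = 16070 km = 1.6070×10⁷ m.
Semi-major axis a = (r_p + r_a)/2 = 10139 km = 1.014×10⁷ m.
Vis-viva: v² = μ(2/r − 1/a) = 4.283×10¹³ × (1.245×10⁻⁷ − 9.863×10⁻⁸) = 1.106×10⁶ m²/s².
v = 1052 m/s.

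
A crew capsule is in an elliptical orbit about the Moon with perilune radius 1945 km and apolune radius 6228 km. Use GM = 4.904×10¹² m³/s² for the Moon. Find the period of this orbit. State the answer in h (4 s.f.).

Semi-major axis a = (r_p + r_a)/2 = (1945.0 + 6228.0)/2 = 4086.5 km = 4.086×10⁶ m.
By Kepler's third law T = 2π√(a³/μ) = 2π × 3.730×10³ = 2.344×10⁴ s.
= 6.511 h.

T ≈ 6.511 h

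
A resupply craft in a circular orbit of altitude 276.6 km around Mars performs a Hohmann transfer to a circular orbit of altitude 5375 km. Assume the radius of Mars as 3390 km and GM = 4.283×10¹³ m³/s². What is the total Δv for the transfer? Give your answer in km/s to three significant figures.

Δv_total ≈ 1.15 km/s

r₁ = 3390 + 276.6 = 3666.6 km = 3.6666×10⁶ m.
r₂ = 3390 + 5375 = 8765.0 km = 8.7650×10⁶ m.
Transfer ellipse a_t = (r₁ + r₂)/2 = 6.216×10⁶ m.
At r₁: circular v_c1 = √(μ/r₁) = 3418 m/s; transfer-periapsis v_p = √[μ(2/r₁ − 1/a_t)] = 4059 m/s.
Δv₁ = v_p − v_c1 = 640.8 m/s.
At r₂: circular v_c2 = √(μ/r₂) = 2211 m/s; transfer-apoapsis v_a = √[μ(2/r₂ − 1/a_t)] = 1698 m/s.
Δv₂ = v_c2 − v_a = 512.8 m/s.
Total Δv = Δv₁ + Δv₂ = 1154 m/s = 1.154 km/s.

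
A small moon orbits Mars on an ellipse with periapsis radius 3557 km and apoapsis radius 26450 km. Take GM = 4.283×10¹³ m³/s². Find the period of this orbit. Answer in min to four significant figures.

T ≈ 929.9 min

Semi-major axis a = (r_p + r_a)/2 = (3557.0 + 26450)/2 = 15004 km = 1.500×10⁷ m.
By Kepler's third law T = 2π√(a³/μ) = 2π × 8.880×10³ = 5.579×10⁴ s.
= 929.9 min.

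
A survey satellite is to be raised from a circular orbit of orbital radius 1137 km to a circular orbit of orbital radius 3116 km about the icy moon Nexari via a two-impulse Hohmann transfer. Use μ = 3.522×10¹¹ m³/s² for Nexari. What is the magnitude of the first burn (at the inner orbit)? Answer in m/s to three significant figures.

r₁ = 1137 km = 1.137×10⁶ m.
r₂ = 3116 km = 3.116×10⁶ m.
Transfer ellipse a_t = (r₁ + r₂)/2 = 2.126×10⁶ m.
At r₁: circular v_c1 = √(μ/r₁) = 556.6 m/s; transfer-periapsis v_p = √[μ(2/r₁ − 1/a_t)] = 673.7 m/s.
Δv₁ = v_p − v_c1 = 117.2 m/s.

Δv ≈ 117 m/s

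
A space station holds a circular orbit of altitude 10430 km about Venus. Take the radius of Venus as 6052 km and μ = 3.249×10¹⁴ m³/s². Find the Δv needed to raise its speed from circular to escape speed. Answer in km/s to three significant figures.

Δv ≈ 1.84 km/s

r = 6052 + 10430 = 16482 km = 1.6482×10⁷ m.
Circular speed v_c = √(μ/r) = 4440 m/s.
Escape speed v_esc = √(2μ/r) = √2 × v_c = 6279 m/s.
Δv = v_esc − v_c = 1839 m/s = 1.839 km/s.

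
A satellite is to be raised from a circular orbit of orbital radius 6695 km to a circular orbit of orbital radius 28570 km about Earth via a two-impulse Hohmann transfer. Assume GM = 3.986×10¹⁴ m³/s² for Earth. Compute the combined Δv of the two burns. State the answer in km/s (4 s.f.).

Δv_total ≈ 3.539 km/s

r₁ = 6695 km = 6.695×10⁶ m.
r₂ = 28570 km = 2.857×10⁷ m.
Transfer ellipse a_t = (r₁ + r₂)/2 = 1.763×10⁷ m.
At r₁: circular v_c1 = √(μ/r₁) = 7716 m/s; transfer-perigee v_p = √[μ(2/r₁ − 1/a_t)] = 9822 m/s.
Δv₁ = v_p − v_c1 = 2106 m/s.
At r₂: circular v_c2 = √(μ/r₂) = 3735 m/s; transfer-apogee v_a = √[μ(2/r₂ − 1/a_t)] = 2302 m/s.
Δv₂ = v_c2 − v_a = 1434 m/s.
Total Δv = Δv₁ + Δv₂ = 3539 m/s = 3.539 km/s.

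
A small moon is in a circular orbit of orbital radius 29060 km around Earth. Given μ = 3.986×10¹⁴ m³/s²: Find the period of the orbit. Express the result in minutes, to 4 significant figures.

T ≈ 821.7 minutes

r = 29060 km = 2.906×10⁷ m.
Kepler's third law: T = 2π√(r³/μ) = 2π√((2.906×10⁷)³ / 3.986×10¹⁴).
r³/μ = 6.157×10⁷ s², so T = 2π × 7.846×10³ = 4.930×10⁴ s.
Converting: 4.930×10⁴ s ÷ 60.00 = 821.7 minutes.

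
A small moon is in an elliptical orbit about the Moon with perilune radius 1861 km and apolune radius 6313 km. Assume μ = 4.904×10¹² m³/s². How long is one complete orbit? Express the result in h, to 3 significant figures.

T ≈ 6.51 h

Semi-major axis a = (r_p + r_a)/2 = (1861.0 + 6313.0)/2 = 4087.0 km = 4.087×10⁶ m.
By Kepler's third law T = 2π√(a³/μ) = 2π × 3.731×10³ = 2.344×10⁴ s.
= 6.512 h.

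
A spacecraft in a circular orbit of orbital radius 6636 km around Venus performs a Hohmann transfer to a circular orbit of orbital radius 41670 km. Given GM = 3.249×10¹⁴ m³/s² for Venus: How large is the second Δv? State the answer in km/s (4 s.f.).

r₁ = 6636 km = 6.636×10⁶ m.
r₂ = 41670 km = 4.167×10⁷ m.
Transfer ellipse a_t = (r₁ + r₂)/2 = 2.415×10⁷ m.
At r₁: circular v_c1 = √(μ/r₁) = 6997 m/s; transfer-periapsis v_p = √[μ(2/r₁ − 1/a_t)] = 9191 m/s.
At r₂: circular v_c2 = √(μ/r₂) = 2792 m/s; transfer-apoapsis v_a = √[μ(2/r₂ − 1/a_t)] = 1464 m/s.
Δv₂ = v_c2 − v_a = 1329 m/s.
= 1.329 km/s.

Δv ≈ 1.329 km/s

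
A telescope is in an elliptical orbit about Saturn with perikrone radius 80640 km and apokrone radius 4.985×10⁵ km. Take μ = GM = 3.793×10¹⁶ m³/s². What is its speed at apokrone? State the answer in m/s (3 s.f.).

v ≈ 4600 m/s

Semi-major axis a = (r_p + r_a)/2 = 2.8957×10⁵ km = 2.896×10⁸ m.
Vis-viva: v² = μ(2/r − 1/a) = 3.793×10¹⁶ × (4.012×10⁻⁹ − 3.453×10⁻⁹) = 2.119×10⁷ m²/s².
v = 4603 m/s.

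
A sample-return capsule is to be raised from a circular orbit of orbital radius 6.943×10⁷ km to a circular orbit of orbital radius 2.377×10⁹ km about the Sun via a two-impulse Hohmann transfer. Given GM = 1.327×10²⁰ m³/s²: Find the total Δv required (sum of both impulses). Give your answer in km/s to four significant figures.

r₁ = 6.943×10⁷ km = 6.943×10¹⁰ m.
r₂ = 2.377×10⁹ km = 2.377×10¹² m.
Transfer ellipse a_t = (r₁ + r₂)/2 = 1.223×10¹² m.
At r₁: circular v_c1 = √(μ/r₁) = 43720 m/s; transfer-perihelion v_p = √[μ(2/r₁ − 1/a_t)] = 60940 m/s.
Δv₁ = v_p − v_c1 = 17230 m/s.
At r₂: circular v_c2 = √(μ/r₂) = 7472 m/s; transfer-aphelion v_a = √[μ(2/r₂ − 1/a_t)] = 1780 m/s.
Δv₂ = v_c2 − v_a = 5692 m/s.
Total Δv = Δv₁ + Δv₂ = 22920 m/s = 22.92 km/s.

Δv_total ≈ 22.92 km/s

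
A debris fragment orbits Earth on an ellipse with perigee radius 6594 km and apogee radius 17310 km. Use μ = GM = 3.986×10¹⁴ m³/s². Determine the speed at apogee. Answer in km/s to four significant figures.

Semi-major axis a = (r_p + r_a)/2 = 11952 km = 1.195×10⁷ m.
Vis-viva: v² = μ(2/r − 1/a) = 3.986×10¹⁴ × (1.155×10⁻⁷ − 8.367×10⁻⁸) = 1.270×10⁷ m²/s².
v = 3564 m/s = 3.564 km/s.

v ≈ 3.564 km/s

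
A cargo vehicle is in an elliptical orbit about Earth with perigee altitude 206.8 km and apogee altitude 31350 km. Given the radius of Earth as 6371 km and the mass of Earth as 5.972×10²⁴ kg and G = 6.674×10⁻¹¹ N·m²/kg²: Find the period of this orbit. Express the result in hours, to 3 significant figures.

μ = GM = 6.674×10⁻¹¹ × 5.972×10²⁴ = 3.986×10¹⁴ m³/s².
r_p = 6371 + 206.8 = 6577.8 km = 6.5778×10⁶ m.
r_a = 6371 + 31350 = 37721 km = 3.7721×10⁷ m.
Semi-major axis a = (r_p + r_a)/2 = (6577.8 + 37721)/2 = 22149 km = 2.215×10⁷ m.
By Kepler's third law T = 2π√(a³/μ) = 2π × 5.221×10³ = 3.281×10⁴ s.
= 9.113 hours.

T ≈ 9.11 hours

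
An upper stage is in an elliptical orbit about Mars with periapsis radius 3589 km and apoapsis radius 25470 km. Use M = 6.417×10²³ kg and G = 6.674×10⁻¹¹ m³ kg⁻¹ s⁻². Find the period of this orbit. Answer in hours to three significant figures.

μ = GM = 6.674×10⁻¹¹ × 6.417×10²³ = 4.283×10¹³ m³/s².
Semi-major axis a = (r_p + r_a)/2 = (3589.0 + 25470)/2 = 14530 km = 1.453×10⁷ m.
By Kepler's third law T = 2π√(a³/μ) = 2π × 8.463×10³ = 5.317×10⁴ s.
= 14.77 hours.

T ≈ 14.8 hours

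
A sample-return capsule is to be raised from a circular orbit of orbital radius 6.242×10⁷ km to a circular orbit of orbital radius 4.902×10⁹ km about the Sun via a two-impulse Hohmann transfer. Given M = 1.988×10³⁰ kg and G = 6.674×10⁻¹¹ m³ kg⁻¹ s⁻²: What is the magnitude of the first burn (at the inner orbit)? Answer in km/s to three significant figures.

Δv ≈ 18.7 km/s

μ = GM = 6.674×10⁻¹¹ × 1.988×10³⁰ = 1.327×10²⁰ m³/s².
r₁ = 6.242×10⁷ km = 6.242×10¹⁰ m.
r₂ = 4.902×10⁹ km = 4.902×10¹² m.
Transfer ellipse a_t = (r₁ + r₂)/2 = 2.482×10¹² m.
At r₁: circular v_c1 = √(μ/r₁) = 46100 m/s; transfer-perihelion v_p = √[μ(2/r₁ − 1/a_t)] = 64790 m/s.
Δv₁ = v_p − v_c1 = 18690 m/s.
= 18.69 km/s.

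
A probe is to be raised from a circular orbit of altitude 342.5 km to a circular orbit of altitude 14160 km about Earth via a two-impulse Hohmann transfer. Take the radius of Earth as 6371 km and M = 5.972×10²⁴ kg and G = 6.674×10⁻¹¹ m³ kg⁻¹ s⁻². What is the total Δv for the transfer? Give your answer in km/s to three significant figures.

Δv_total ≈ 3.07 km/s

μ = GM = 6.674×10⁻¹¹ × 5.972×10²⁴ = 3.986×10¹⁴ m³/s².
r₁ = 6371 + 342.5 = 6713.5 km = 6.7135×10⁶ m.
r₂ = 6371 + 14160 = 20531 km = 2.0531×10⁷ m.
Transfer ellipse a_t = (r₁ + r₂)/2 = 1.362×10⁷ m.
At r₁: circular v_c1 = √(μ/r₁) = 7705 m/s; transfer-perigee v_p = √[μ(2/r₁ − 1/a_t)] = 9459 m/s.
Δv₁ = v_p − v_c1 = 1754 m/s.
At r₂: circular v_c2 = √(μ/r₂) = 4406 m/s; transfer-apogee v_a = √[μ(2/r₂ − 1/a_t)] = 3093 m/s.
Δv₂ = v_c2 − v_a = 1313 m/s.
Total Δv = Δv₁ + Δv₂ = 3067 m/s = 3.067 km/s.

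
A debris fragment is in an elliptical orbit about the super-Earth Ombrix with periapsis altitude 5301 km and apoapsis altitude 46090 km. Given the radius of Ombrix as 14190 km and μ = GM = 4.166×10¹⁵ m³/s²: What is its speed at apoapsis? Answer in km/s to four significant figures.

v ≈ 5.811 km/s

r_p = 14190 + 5301 = 19491 km = 1.9491×10⁷ m.
r_a = 14190 + 46090 = 60280 km = 6.0280×10⁷ m.
Semi-major axis a = (r_p + r_a)/2 = 39886 km = 3.989×10⁷ m.
Vis-viva: v² = μ(2/r − 1/a) = 4.166×10¹⁵ × (3.318×10⁻⁸ − 2.507×10⁻⁸) = 3.377×10⁷ m²/s².
v = 5811 m/s = 5.811 km/s.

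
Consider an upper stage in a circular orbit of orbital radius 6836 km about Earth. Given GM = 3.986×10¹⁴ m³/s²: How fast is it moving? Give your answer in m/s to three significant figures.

v ≈ 7640 m/s

r = 6836 km = 6.836×10⁶ m.
For a circular orbit v = √(μ/r) = √(3.986×10¹⁴ / 6.836×10⁶) = √(5.831×10⁷) = 7636 m/s.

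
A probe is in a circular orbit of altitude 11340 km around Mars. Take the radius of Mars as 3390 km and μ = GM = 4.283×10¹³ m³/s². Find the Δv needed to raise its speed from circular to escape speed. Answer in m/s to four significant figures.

Δv ≈ 706.3 m/s

r = 3390 + 11340 = 14730 km = 1.4730×10⁷ m.
Circular speed v_c = √(μ/r) = 1705 m/s.
Escape speed v_esc = √(2μ/r) = √2 × v_c = 2412 m/s.
Δv = v_esc − v_c = 706.3 m/s.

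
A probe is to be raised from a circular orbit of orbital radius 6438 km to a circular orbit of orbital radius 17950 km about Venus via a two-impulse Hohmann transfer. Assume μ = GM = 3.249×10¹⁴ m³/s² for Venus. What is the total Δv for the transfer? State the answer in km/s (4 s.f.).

r₁ = 6438 km = 6.438×10⁶ m.
r₂ = 17950 km = 1.795×10⁷ m.
Transfer ellipse a_t = (r₁ + r₂)/2 = 1.219×10⁷ m.
At r₁: circular v_c1 = √(μ/r₁) = 7104 m/s; transfer-periapsis v_p = √[μ(2/r₁ − 1/a_t)] = 8619 m/s.
Δv₁ = v_p − v_c1 = 1515 m/s.
At r₂: circular v_c2 = √(μ/r₂) = 4254 m/s; transfer-apoapsis v_a = √[μ(2/r₂ − 1/a_t)] = 3091 m/s.
Δv₂ = v_c2 − v_a = 1163 m/s.
Total Δv = Δv₁ + Δv₂ = 2678 m/s = 2.678 km/s.

Δv_total ≈ 2.678 km/s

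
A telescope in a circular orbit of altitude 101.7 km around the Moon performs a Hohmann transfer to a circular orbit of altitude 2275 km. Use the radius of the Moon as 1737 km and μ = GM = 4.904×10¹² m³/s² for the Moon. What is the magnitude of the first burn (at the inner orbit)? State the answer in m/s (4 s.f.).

Δv ≈ 279.4 m/s

r₁ = 1737 + 101.7 = 1838.7 km = 1.8387×10⁶ m.
r₂ = 1737 + 2275 = 4012.0 km = 4.0120×10⁶ m.
Transfer ellipse a_t = (r₁ + r₂)/2 = 2.925×10⁶ m.
At r₁: circular v_c1 = √(μ/r₁) = 1633 m/s; transfer-perilune v_p = √[μ(2/r₁ − 1/a_t)] = 1913 m/s.
Δv₁ = v_p − v_c1 = 279.4 m/s.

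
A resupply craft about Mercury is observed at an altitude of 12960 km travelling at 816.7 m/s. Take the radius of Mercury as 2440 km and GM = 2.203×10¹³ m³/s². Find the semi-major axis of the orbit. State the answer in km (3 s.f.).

a ≈ 10000 km

r = 2440 + 12960 = 15400 km = 1.540×10⁷ m.
Specific orbital energy ε = v²/2 − μ/r = (816.7)²/2 − 2.203×10¹³/1.540×10⁷ = -1.097×10⁶ J/kg.
Since ε = −μ/(2a), a = −μ/(2ε) = 1.004×10⁷ m = 10041 km.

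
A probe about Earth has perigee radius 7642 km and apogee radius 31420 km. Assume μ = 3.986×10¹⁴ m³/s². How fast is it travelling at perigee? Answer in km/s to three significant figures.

Semi-major axis a = (r_p + r_a)/2 = 19531 km = 1.953×10⁷ m.
Vis-viva: v² = μ(2/r − 1/a) = 3.986×10¹⁴ × (2.617×10⁻⁷ − 5.120×10⁻⁸) = 8.391×10⁷ m²/s².
v = 9160 m/s = 9.160 km/s.

v ≈ 9.16 km/s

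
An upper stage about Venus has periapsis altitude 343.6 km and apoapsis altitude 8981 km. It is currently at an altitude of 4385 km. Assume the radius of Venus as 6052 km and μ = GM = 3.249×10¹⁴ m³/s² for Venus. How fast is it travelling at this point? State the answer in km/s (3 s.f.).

v ≈ 5.65 km/s

r_p = 6052 + 343.6 = 6395.6 km = 6.3956×10⁶ m.
r_a = 6052 + 8981 = 15033 km = 1.5033×10⁷ m.
r = 6052 + 4385 = 10437 km = 1.044×10⁷ m.
Semi-major axis a = (r_p + r_a)/2 = 10714 km = 1.071×10⁷ m.
Vis-viva: v² = μ(2/r − 1/a) = 3.249×10¹⁴ × (1.916×10⁻⁷ − 9.333×10⁻⁸) = 3.194×10⁷ m²/s².
v = 5651 m/s = 5.651 km/s.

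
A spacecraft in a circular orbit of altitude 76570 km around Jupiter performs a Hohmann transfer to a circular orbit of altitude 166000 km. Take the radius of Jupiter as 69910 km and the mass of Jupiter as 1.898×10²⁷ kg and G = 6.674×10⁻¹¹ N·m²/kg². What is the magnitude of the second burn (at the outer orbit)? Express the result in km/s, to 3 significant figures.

Δv ≈ 2.89 km/s

μ = GM = 6.674×10⁻¹¹ × 1.898×10²⁷ = 1.267×10¹⁷ m³/s².
r₁ = 69910 + 76570 = 146480 km = 1.4648×10⁸ m.
r₂ = 69910 + 166000 = 235910 km = 2.3591×10⁸ m.
Transfer ellipse a_t = (r₁ + r₂)/2 = 1.912×10⁸ m.
At r₁: circular v_c1 = √(μ/r₁) = 29410 m/s; transfer-perijove v_p = √[μ(2/r₁ − 1/a_t)] = 32670 m/s.
At r₂: circular v_c2 = √(μ/r₂) = 23170 m/s; transfer-apojove v_a = √[μ(2/r₂ − 1/a_t)] = 20280 m/s.
Δv₂ = v_c2 − v_a = 2890 m/s.
= 2.890 km/s.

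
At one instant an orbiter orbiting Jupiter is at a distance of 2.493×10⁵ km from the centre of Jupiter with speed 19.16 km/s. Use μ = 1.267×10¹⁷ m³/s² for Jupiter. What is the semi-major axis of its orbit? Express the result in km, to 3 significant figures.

a ≈ 1.95×10⁵ km

r = 2.493×10⁸ m.
Specific orbital energy ε = v²/2 − μ/r = (19160)²/2 − 1.267×10¹⁷/2.493×10⁸ = -3.247×10⁸ J/kg.
Since ε = −μ/(2a), a = −μ/(2ε) = 1.951×10⁸ m = 1.9512×10⁵ km.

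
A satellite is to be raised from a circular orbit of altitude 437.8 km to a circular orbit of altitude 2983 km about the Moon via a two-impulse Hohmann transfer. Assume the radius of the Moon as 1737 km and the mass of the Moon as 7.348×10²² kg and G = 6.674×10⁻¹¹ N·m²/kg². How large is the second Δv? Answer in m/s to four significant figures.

μ = GM = 6.674×10⁻¹¹ × 7.348×10²² = 4.904×10¹² m³/s².
r₁ = 1737 + 437.8 = 2174.8 km = 2.1748×10⁶ m.
r₂ = 1737 + 2983 = 4720.0 km = 4.7200×10⁶ m.
Transfer ellipse a_t = (r₁ + r₂)/2 = 3.447×10⁶ m.
At r₁: circular v_c1 = √(μ/r₁) = 1502 m/s; transfer-perilune v_p = √[μ(2/r₁ − 1/a_t)] = 1757 m/s.
At r₂: circular v_c2 = √(μ/r₂) = 1019 m/s; transfer-apolune v_a = √[μ(2/r₂ − 1/a_t)] = 809.6 m/s.
Δv₂ = v_c2 − v_a = 209.7 m/s.

Δv ≈ 209.7 m/s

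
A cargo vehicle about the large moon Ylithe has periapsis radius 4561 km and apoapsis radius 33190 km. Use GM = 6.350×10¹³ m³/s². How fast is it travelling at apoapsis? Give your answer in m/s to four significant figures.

v ≈ 679.9 m/s

Semi-major axis a = (r_p + r_a)/2 = 18876 km = 1.888×10⁷ m.
Vis-viva: v² = μ(2/r − 1/a) = 6.350×10¹³ × (6.026×10⁻⁸ − 5.298×10⁻⁸) = 4.623×10⁵ m²/s².
v = 679.9 m/s.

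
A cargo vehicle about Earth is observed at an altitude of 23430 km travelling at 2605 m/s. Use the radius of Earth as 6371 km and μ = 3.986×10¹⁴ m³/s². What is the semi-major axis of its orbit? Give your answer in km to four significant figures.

r = 6371 + 23430 = 29801 km = 2.980×10⁷ m.
Vis-viva rearranged: 1/a = 2/r − v²/μ = 6.711×10⁻⁸ − 1.702×10⁻⁸ = 5.009×10⁻⁸ m⁻¹.
a = 1.997×10⁷ m = 19965 km.

a ≈ 19970 km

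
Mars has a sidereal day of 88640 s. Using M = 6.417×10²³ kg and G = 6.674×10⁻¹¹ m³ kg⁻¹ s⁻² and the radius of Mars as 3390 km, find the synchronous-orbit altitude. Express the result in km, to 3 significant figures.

μ = GM = 6.674×10⁻¹¹ × 6.417×10²³ = 4.283×10¹³ m³/s².
A synchronous orbit has period T, so by Kepler's third law a = (μT²/4π²)^(1/3).
μT²/4π² = 4.283×10¹³ × (8.864×10⁴)² / 39.48 = 8.524×10²¹ m³.
a = 2.043×10⁷ m = 20427 km.
Altitude h = a − R = 20427 − 3390 = 17037 km.

h_sync ≈ 17000 km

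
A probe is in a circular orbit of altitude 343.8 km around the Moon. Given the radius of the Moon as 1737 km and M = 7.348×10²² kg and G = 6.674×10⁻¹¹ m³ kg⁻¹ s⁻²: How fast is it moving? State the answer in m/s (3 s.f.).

v ≈ 1540 m/s

μ = GM = 6.674×10⁻¹¹ × 7.348×10²² = 4.904×10¹² m³/s².
r = 1737 + 343.8 = 2080.8 km = 2.0808×10⁶ m.
For a circular orbit v = √(μ/r) = √(4.904×10¹² / 2.081×10⁶) = √(2.357×10⁶) = 1535 m/s.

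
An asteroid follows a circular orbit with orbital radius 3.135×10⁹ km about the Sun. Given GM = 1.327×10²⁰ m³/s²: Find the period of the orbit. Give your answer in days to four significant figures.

T ≈ 35040 days

r = 3.135×10⁹ km = 3.135×10¹² m.
Kepler's third law: T = 2π√(r³/μ) = 2π√((3.135×10¹²)³ / 1.327×10²⁰).
r³/μ = 2.322×10¹⁷ s², so T = 2π × 4.819×10⁸ = 3.028×10⁹ s.
Converting: 3.028×10⁹ s ÷ 86400 = 35040 days.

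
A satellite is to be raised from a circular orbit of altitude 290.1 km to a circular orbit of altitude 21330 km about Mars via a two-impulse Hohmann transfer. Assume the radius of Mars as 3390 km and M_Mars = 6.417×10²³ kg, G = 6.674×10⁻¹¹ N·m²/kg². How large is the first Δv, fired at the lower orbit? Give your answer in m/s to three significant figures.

Δv ≈ 1090 m/s

μ = GM = 6.674×10⁻¹¹ × 6.417×10²³ = 4.283×10¹³ m³/s².
r₁ = 3390 + 290.1 = 3680.1 km = 3.6801×10⁶ m.
r₂ = 3390 + 21330 = 24720 km = 2.4720×10⁷ m.
Transfer ellipse a_t = (r₁ + r₂)/2 = 1.420×10⁷ m.
At r₁: circular v_c1 = √(μ/r₁) = 3411 m/s; transfer-periapsis v_p = √[μ(2/r₁ − 1/a_t)] = 4501 m/s.
Δv₁ = v_p − v_c1 = 1090 m/s.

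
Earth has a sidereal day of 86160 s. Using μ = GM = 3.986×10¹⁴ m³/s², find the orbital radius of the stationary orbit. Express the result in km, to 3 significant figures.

A synchronous orbit has period T, so by Kepler's third law a = (μT²/4π²)^(1/3).
μT²/4π² = 3.986×10¹⁴ × (8.616×10⁴)² / 39.48 = 7.495×10²² m³.
a = 4.216×10⁷ m = 42163 km.

r_sync ≈ 42200 km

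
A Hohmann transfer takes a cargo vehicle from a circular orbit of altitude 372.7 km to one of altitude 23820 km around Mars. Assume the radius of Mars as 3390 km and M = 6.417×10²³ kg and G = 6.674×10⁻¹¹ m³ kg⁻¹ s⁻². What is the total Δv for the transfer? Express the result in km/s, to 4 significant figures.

Δv_total ≈ 1.734 km/s

μ = GM = 6.674×10⁻¹¹ × 6.417×10²³ = 4.283×10¹³ m³/s².
r₁ = 3390 + 372.7 = 3762.7 km = 3.7627×10⁶ m.
r₂ = 3390 + 23820 = 27210 km = 2.7210×10⁷ m.
Transfer ellipse a_t = (r₁ + r₂)/2 = 1.549×10⁷ m.
At r₁: circular v_c1 = √(μ/r₁) = 3374 m/s; transfer-periapsis v_p = √[μ(2/r₁ − 1/a_t)] = 4472 m/s.
Δv₁ = v_p − v_c1 = 1098 m/s.
At r₂: circular v_c2 = √(μ/r₂) = 1255 m/s; transfer-apoapsis v_a = √[μ(2/r₂ − 1/a_t)] = 618.4 m/s.
Δv₂ = v_c2 − v_a = 636.2 m/s.
Total Δv = Δv₁ + Δv₂ = 1734 m/s = 1.734 km/s.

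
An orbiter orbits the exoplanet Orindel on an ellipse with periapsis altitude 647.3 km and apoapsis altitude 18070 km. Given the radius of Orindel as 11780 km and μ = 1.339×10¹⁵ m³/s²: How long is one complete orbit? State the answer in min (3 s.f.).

T ≈ 278 min

r_p = 11780 + 647.3 = 12427 km = 1.2427×10⁷ m.
r_a = 11780 + 18070 = 29850 km = 2.9850×10⁷ m.
Semi-major axis a = (r_p + r_a)/2 = (12427 + 29850)/2 = 21139 km = 2.114×10⁷ m.
By Kepler's third law T = 2π√(a³/μ) = 2π × 2.656×10³ = 1.669×10⁴ s.
= 278.1 min.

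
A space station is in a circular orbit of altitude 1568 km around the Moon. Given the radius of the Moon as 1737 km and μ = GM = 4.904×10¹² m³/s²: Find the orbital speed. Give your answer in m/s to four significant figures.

v ≈ 1218 m/s

r = 1737 + 1568 = 3305.0 km = 3.3050×10⁶ m.
For a circular orbit v = √(μ/r) = √(4.904×10¹² / 3.305×10⁶) = √(1.484×10⁶) = 1218 m/s.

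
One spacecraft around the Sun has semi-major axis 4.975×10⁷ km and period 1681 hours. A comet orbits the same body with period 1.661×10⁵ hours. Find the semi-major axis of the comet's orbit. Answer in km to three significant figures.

Kepler's third law: a³ ∝ T², so a₂ = a₁ (T₂/T₁)^(2/3).
T₂/T₁ = 98.81, (T₂/T₁)^(2/3) = 21.37.
a₂ = 4.975×10⁷ × 21.37 = 1.063×10⁹ km.

a₂ ≈ 1.06×10⁹ km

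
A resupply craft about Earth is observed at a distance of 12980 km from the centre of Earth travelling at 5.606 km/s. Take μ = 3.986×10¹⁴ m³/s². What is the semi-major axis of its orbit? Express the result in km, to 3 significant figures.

r = 1.298×10⁷ m.
Specific orbital energy ε = v²/2 − μ/r = (5606)²/2 − 3.986×10¹⁴/1.298×10⁷ = -1.500×10⁷ J/kg.
Since ε = −μ/(2a), a = −μ/(2ε) = 1.329×10⁷ m = 13291 km.

a ≈ 13300 km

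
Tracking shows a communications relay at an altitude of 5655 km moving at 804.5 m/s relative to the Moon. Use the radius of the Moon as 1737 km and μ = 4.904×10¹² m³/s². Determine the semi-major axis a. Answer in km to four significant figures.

a ≈ 7216 km

r = 1737 + 5655 = 7392.0 km = 7.392×10⁶ m.
Vis-viva rearranged: 1/a = 2/r − v²/μ = 2.706×10⁻⁷ − 1.320×10⁻⁷ = 1.386×10⁻⁷ m⁻¹.
a = 7.216×10⁶ m = 7215.8 km.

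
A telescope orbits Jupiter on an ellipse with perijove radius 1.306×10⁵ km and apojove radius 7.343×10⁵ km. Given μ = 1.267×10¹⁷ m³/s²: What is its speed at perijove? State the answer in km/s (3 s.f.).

Semi-major axis a = (r_p + r_a)/2 = 4.3245×10⁵ km = 4.324×10⁸ m.
Vis-viva: v² = μ(2/r − 1/a) = 1.267×10¹⁷ × (1.531×10⁻⁸ − 2.312×10⁻⁹) = 1.647×10⁹ m²/s².
v = 40590 m/s = 40.59 km/s.

v ≈ 40.6 km/s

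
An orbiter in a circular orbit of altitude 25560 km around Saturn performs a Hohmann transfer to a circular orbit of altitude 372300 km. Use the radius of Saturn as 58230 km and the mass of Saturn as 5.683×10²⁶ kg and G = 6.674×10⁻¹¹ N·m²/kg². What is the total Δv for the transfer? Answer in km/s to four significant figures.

μ = GM = 6.674×10⁻¹¹ × 5.683×10²⁶ = 3.793×10¹⁶ m³/s².
r₁ = 58230 + 25560 = 83790 km = 8.3790×10⁷ m.
r₂ = 58230 + 372300 = 430530 km = 4.3053×10⁸ m.
Transfer ellipse a_t = (r₁ + r₂)/2 = 2.572×10⁸ m.
At r₁: circular v_c1 = √(μ/r₁) = 21280 m/s; transfer-perikrone v_p = √[μ(2/r₁ − 1/a_t)] = 27530 m/s.
Δv₁ = v_p − v_c1 = 6253 m/s.
At r₂: circular v_c2 = √(μ/r₂) = 9386 m/s; transfer-apokrone v_a = √[μ(2/r₂ − 1/a_t)] = 5358 m/s.
Δv₂ = v_c2 − v_a = 4028 m/s.
Total Δv = Δv₁ + Δv₂ = 10280 m/s = 10.28 km/s.

Δv_total ≈ 10.28 km/s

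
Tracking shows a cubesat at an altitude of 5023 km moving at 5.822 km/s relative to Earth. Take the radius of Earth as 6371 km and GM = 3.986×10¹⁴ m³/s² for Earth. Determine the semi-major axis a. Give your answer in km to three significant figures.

r = 6371 + 5023 = 11394 km = 1.139×10⁷ m.
Vis-viva rearranged: 1/a = 2/r − v²/μ = 1.755×10⁻⁷ − 8.504×10⁻⁸ = 9.049×10⁻⁸ m⁻¹.
a = 1.105×10⁷ m = 11050 km.

a ≈ 11100 km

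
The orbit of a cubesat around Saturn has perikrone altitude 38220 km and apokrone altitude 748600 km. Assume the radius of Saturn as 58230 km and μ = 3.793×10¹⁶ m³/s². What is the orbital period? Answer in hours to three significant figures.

T ≈ 86.0 hours

r_p = 58230 + 38220 = 96450 km = 9.6450×10⁷ m.
r_a = 58230 + 748600 = 806830 km = 8.0683×10⁸ m.
Semi-major axis a = (r_p + r_a)/2 = (96450 + 8.0683×10⁵)/2 = 4.5164×10⁵ km = 4.516×10⁸ m.
By Kepler's third law T = 2π√(a³/μ) = 2π × 4.928×10⁴ = 3.097×10⁵ s.
= 86.02 hours.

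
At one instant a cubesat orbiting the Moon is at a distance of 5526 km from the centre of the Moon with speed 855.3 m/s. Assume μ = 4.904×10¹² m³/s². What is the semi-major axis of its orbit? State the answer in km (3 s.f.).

r = 5.526×10⁶ m.
Vis-viva rearranged: 1/a = 2/r − v²/μ = 3.619×10⁻⁷ − 1.492×10⁻⁷ = 2.128×10⁻⁷ m⁻¹.
a = 4.700×10⁶ m = 4700.3 km.

a ≈ 4700 km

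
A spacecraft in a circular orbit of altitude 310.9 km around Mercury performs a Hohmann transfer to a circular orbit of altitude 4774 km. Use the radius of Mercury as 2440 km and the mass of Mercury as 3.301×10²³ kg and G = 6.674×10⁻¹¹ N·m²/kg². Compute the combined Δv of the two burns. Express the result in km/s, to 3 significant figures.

μ = GM = 6.674×10⁻¹¹ × 3.301×10²³ = 2.203×10¹³ m³/s².
r₁ = 2440 + 310.9 = 2750.9 km = 2.7509×10⁶ m.
r₂ = 2440 + 4774 = 7214.0 km = 7.2140×10⁶ m.
Transfer ellipse a_t = (r₁ + r₂)/2 = 4.982×10⁶ m.
At r₁: circular v_c1 = √(μ/r₁) = 2830 m/s; transfer-periherm v_p = √[μ(2/r₁ − 1/a_t)] = 3405 m/s.
Δv₁ = v_p − v_c1 = 575.3 m/s.
At r₂: circular v_c2 = √(μ/r₂) = 1748 m/s; transfer-apoherm v_a = √[μ(2/r₂ − 1/a_t)] = 1299 m/s.
Δv₂ = v_c2 − v_a = 449.0 m/s.
Total Δv = Δv₁ + Δv₂ = 1024 m/s = 1.024 km/s.

Δv_total ≈ 1.02 km/s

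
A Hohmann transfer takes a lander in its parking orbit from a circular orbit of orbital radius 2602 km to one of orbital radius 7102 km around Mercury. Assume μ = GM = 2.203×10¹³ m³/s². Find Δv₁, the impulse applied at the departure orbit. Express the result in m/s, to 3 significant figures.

r₁ = 2602 km = 2.602×10⁶ m.
r₂ = 7102 km = 7.102×10⁶ m.
Transfer ellipse a_t = (r₁ + r₂)/2 = 4.852×10⁶ m.
At r₁: circular v_c1 = √(μ/r₁) = 2910 m/s; transfer-periherm v_p = √[μ(2/r₁ − 1/a_t)] = 3520 m/s.
Δv₁ = v_p − v_c1 = 610.6 m/s.

Δv ≈ 611 m/s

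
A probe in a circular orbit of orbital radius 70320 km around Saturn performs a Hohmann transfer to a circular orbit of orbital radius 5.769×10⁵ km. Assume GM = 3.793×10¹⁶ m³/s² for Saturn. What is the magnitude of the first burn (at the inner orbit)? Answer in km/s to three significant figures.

Δv ≈ 7.78 km/s

r₁ = 70320 km = 7.032×10⁷ m.
r₂ = 5.769×10⁵ km = 5.769×10⁸ m.
Transfer ellipse a_t = (r₁ + r₂)/2 = 3.236×10⁸ m.
At r₁: circular v_c1 = √(μ/r₁) = 23220 m/s; transfer-perikrone v_p = √[μ(2/r₁ − 1/a_t)] = 31010 m/s.
Δv₁ = v_p − v_c1 = 7784 m/s.
= 7.784 km/s.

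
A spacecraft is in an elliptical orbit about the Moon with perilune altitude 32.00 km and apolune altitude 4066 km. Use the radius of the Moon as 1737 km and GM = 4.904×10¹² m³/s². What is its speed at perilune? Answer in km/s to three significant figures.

r_p = 1737 + 32.00 = 1769.0 km = 1.7690×10⁶ m.
r_a = 1737 + 4066 = 5803.0 km = 5.8030×10⁶ m.
Semi-major axis a = (r_p + r_a)/2 = 3786.0 km = 3.786×10⁶ m.
Vis-viva: v² = μ(2/r − 1/a) = 4.904×10¹² × (1.131×10⁻⁶ − 2.641×10⁻⁷) = 4.249×10⁶ m²/s².
v = 2061 m/s = 2.061 km/s.

v ≈ 2.06 km/s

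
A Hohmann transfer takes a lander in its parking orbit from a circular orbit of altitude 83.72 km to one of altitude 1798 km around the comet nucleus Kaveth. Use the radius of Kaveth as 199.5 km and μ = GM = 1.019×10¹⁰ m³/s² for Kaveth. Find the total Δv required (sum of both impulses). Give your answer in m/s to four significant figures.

r₁ = 199.5 + 83.72 = 283.22 km = 2.8322×10⁵ m.
r₂ = 199.5 + 1798 = 1997.5 km = 1.9975×10⁶ m.
Transfer ellipse a_t = (r₁ + r₂)/2 = 1.140×10⁶ m.
At r₁: circular v_c1 = √(μ/r₁) = 189.7 m/s; transfer-periapsis v_p = √[μ(2/r₁ − 1/a_t)] = 251.0 m/s.
Δv₁ = v_p − v_c1 = 61.36 m/s.
At r₂: circular v_c2 = √(μ/r₂) = 71.42 m/s; transfer-apoapsis v_a = √[μ(2/r₂ − 1/a_t)] = 35.59 m/s.
Δv₂ = v_c2 − v_a = 35.83 m/s.
Total Δv = Δv₁ + Δv₂ = 97.19 m/s.

Δv_total ≈ 97.19 m/s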